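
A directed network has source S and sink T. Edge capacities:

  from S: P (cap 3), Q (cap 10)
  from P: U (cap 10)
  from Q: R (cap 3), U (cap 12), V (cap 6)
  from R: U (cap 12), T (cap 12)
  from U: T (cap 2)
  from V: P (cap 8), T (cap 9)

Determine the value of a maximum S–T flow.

Augment S→P→U→T: bottleneck 2, flow now 2.
Augment S→Q→R→T: bottleneck 3, flow now 5.
Augment S→Q→V→T: bottleneck 6, flow now 11.
No augmenting path remains; maximum flow = 11.
In the residual graph, reachable from S: {S, P, Q, U}.
Min-cut edges: Q→R (3), Q→V (6), U→T (2); capacity 3 + 6 + 2 = 11.
This cut is saturated, so no flow can exceed 11.

11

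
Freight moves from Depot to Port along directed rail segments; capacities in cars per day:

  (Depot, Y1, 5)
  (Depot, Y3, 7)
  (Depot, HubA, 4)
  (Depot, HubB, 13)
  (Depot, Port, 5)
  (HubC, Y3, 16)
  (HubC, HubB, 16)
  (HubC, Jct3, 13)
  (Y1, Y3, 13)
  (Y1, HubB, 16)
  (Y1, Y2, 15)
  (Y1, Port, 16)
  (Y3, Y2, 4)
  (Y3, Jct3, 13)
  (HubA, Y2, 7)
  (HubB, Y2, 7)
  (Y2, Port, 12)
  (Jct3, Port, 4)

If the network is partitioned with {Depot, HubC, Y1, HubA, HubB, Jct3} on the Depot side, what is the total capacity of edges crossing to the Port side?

Edges leaving {Depot, HubC, Y1, HubA, HubB, Jct3}: Depot→Y3 (7), Depot→Port (5), HubC→Y3 (16), Y1→Y3 (13), Y1→Y2 (15), Y1→Port (16), HubA→Y2 (7), HubB→Y2 (7), Jct3→Port (4).
Cut capacity = 7 + 5 + 16 + 13 + 15 + 16 + 7 + 7 + 4 = 90.

90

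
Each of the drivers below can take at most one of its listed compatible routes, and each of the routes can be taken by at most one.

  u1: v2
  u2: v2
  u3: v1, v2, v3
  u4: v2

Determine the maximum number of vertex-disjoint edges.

Unit-capacity flow: source→left, listed edges, right→sink; max matching = max flow.
Augmenting path u1→v2 (+1); matched 1.
Augmenting path u3→v1 (+1); matched 2.
No augmenting path remains; maximum matching = 2.
König certificate: {u3, v2} is a vertex cover of size 2 (every listed pair touches it), so no matching can be larger.

2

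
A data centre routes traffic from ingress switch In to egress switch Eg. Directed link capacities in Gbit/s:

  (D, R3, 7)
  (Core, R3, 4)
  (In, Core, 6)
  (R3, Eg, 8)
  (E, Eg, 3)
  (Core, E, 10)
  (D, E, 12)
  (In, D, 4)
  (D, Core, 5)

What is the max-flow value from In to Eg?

Augment In→D→E→Eg: bottleneck 3, flow now 3.
Augment In→D→R3→Eg: bottleneck 1, flow now 4.
Augment In→Core→R3→Eg: bottleneck 4, flow now 8.
Augment In→Core→E→D→R3→Eg: bottleneck 2, flow now 10. (uses reverse residual edge)
No augmenting path remains; maximum flow = 10.
In the residual graph, reachable from In: {In}.
Min-cut edges: In→D (4), In→Core (6); capacity 4 + 6 = 10.
This cut is saturated, so no flow can exceed 10.

10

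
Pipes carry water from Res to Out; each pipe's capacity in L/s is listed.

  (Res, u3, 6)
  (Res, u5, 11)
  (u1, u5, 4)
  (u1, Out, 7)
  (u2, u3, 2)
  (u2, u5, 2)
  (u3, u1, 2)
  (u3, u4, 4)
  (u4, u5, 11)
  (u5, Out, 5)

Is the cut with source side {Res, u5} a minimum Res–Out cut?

Given cut capacity: 6 + 5 = 11.
Augment Res→u5→Out: bottleneck 5, flow now 5.
Augment Res→u3→u1→Out: bottleneck 2, flow now 7.
No augmenting path remains; maximum flow = 7.
In the residual graph, reachable from Res: {Res, u3, u4, u5}.
Min-cut edges: u3→u1 (2), u5→Out (5); capacity 2 + 5 = 7.
Cut capacity 11 exceeds the max flow 7, so it is not minimum.

No — its capacity is 11, but the minimum cut has capacity 7.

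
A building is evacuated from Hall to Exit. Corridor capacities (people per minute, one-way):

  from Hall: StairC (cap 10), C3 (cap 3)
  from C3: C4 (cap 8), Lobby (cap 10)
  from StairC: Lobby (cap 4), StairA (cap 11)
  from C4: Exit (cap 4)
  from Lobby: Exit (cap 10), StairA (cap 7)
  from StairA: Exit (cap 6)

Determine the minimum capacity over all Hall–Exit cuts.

13

Augment Hall→C3→C4→Exit: bottleneck 3, flow now 3.
Augment Hall→StairC→Lobby→Exit: bottleneck 4, flow now 7.
Augment Hall→StairC→StairA→Exit: bottleneck 6, flow now 13.
No augmenting path remains; maximum flow = 13.
By max-flow min-cut, the minimum cut capacity equals the max flow.
In the residual graph, reachable from Hall: {Hall}.
Min-cut edges: Hall→C3 (3), Hall→StairC (10); capacity 3 + 10 = 13.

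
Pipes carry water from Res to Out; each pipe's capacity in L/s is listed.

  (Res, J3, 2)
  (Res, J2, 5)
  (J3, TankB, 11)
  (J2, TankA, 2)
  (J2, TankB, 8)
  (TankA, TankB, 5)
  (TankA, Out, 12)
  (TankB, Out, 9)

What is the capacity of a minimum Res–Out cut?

Augment Res→J3→TankB→Out: bottleneck 2, flow now 2.
Augment Res→J2→TankA→Out: bottleneck 2, flow now 4.
Augment Res→J2→TankB→Out: bottleneck 3, flow now 7.
No augmenting path remains; maximum flow = 7.
By max-flow min-cut, the minimum cut capacity equals the max flow.
In the residual graph, reachable from Res: {Res}.
Min-cut edges: Res→J3 (2), Res→J2 (5); capacity 2 + 5 = 7.

7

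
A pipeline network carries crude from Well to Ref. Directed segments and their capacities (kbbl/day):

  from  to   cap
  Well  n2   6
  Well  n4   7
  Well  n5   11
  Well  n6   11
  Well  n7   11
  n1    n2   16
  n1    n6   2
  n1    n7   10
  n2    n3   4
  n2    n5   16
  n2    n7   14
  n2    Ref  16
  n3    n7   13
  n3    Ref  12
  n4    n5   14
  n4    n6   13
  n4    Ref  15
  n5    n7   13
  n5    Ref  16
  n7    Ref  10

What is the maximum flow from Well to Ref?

Augment Well→n2→Ref: bottleneck 6, flow now 6.
Augment Well→n4→Ref: bottleneck 7, flow now 13.
Augment Well→n5→Ref: bottleneck 11, flow now 24.
Augment Well→n7→Ref: bottleneck 10, flow now 34.
No augmenting path remains; maximum flow = 34.
In the residual graph, reachable from Well: {Well, n6, n7}.
Min-cut edges: Well→n2 (6), Well→n4 (7), Well→n5 (11), n7→Ref (10); capacity 6 + 7 + 11 + 10 = 34.
This cut is saturated, so no flow can exceed 34.

34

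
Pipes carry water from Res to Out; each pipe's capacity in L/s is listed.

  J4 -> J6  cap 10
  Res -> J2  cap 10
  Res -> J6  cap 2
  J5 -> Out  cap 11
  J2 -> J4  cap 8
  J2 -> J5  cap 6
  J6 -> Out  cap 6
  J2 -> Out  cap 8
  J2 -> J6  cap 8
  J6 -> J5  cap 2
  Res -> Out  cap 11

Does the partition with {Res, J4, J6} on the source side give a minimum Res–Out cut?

No — its capacity is 29, but the minimum cut has capacity 23.

Given cut capacity: 10 + 11 + 2 + 6 = 29.
Augment Res→Out: bottleneck 11, flow now 11.
Augment Res→J2→Out: bottleneck 8, flow now 19.
Augment Res→J6→Out: bottleneck 2, flow now 21.
Augment Res→J2→J6→Out: bottleneck 2, flow now 23.
No augmenting path remains; maximum flow = 23.
In the residual graph, reachable from Res: {Res}.
Min-cut edges: Res→J2 (10), Res→J6 (2), Res→Out (11); capacity 10 + 2 + 11 = 23.
Cut capacity 29 exceeds the max flow 23, so it is not minimum.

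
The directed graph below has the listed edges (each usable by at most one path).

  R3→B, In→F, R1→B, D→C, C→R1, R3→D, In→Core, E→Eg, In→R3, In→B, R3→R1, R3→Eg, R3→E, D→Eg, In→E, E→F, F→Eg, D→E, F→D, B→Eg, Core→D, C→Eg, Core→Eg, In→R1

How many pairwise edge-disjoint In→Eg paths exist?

5

Assign every edge capacity 1; by Menger, the answer equals the max flow.
Path In→Core→Eg (+1); total 1.
Path In→R3→Eg (+1); total 2.
Path In→F→Eg (+1); total 3.
Path In→E→Eg (+1); total 4.
Path In→B→Eg (+1); total 5.
No residual In→Eg path; max flow = 5.
Certifying cut of size 5: {B→Eg, In→Core, In→E, In→F, In→R3}.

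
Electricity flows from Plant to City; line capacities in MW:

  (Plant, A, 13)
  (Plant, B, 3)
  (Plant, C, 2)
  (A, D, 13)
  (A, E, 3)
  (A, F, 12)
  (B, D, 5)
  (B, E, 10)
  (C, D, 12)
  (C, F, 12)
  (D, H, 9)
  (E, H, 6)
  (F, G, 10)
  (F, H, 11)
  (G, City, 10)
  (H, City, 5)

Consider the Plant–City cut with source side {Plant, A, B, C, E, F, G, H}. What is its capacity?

Edges leaving {Plant, A, B, C, E, F, G, H}: A→D (13), B→D (5), C→D (12), G→City (10), H→City (5).
Cut capacity = 13 + 5 + 12 + 10 + 5 = 45.

45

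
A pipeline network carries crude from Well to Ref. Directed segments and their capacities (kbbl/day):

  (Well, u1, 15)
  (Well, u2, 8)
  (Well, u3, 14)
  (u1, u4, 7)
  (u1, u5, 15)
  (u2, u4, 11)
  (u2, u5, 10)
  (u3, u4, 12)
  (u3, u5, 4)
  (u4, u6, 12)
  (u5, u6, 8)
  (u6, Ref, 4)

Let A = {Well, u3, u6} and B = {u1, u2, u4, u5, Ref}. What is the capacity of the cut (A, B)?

43

Edges leaving {Well, u3, u6}: Well→u1 (15), Well→u2 (8), u3→u4 (12), u3→u5 (4), u6→Ref (4).
Cut capacity = 15 + 8 + 12 + 4 + 4 = 43.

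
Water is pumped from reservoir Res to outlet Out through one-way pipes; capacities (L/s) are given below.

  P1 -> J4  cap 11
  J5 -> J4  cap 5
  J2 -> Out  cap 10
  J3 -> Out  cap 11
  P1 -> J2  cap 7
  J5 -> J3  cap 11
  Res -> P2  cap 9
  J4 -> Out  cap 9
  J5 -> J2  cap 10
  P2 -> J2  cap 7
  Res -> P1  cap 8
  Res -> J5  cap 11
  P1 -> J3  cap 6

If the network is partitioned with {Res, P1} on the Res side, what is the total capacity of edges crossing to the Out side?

44

Edges leaving {Res, P1}: Res→P2 (9), Res→J5 (11), P1→J3 (6), P1→J2 (7), P1→J4 (11).
Cut capacity = 9 + 11 + 6 + 7 + 11 = 44.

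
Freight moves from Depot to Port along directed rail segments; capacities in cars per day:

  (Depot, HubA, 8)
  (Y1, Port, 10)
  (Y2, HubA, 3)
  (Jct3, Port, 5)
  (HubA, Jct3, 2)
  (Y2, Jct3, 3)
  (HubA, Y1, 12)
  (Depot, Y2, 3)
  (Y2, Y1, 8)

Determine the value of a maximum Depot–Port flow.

11

Augment Depot→HubA→Jct3→Port: bottleneck 2, flow now 2.
Augment Depot→HubA→Y1→Port: bottleneck 6, flow now 8.
Augment Depot→Y2→Jct3→Port: bottleneck 3, flow now 11.
No augmenting path remains; maximum flow = 11.
In the residual graph, reachable from Depot: {Depot}.
Min-cut edges: Depot→HubA (8), Depot→Y2 (3); capacity 8 + 3 = 11.
This cut is saturated, so no flow can exceed 11.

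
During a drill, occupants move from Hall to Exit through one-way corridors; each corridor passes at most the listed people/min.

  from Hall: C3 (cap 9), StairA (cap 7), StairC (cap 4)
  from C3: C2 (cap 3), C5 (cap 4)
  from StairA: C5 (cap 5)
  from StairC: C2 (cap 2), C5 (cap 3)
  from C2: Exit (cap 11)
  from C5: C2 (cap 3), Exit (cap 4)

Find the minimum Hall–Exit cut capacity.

12

Augment Hall→C3→C2→Exit: bottleneck 3, flow now 3.
Augment Hall→C3→C5→Exit: bottleneck 4, flow now 7.
Augment Hall→StairC→C2→Exit: bottleneck 2, flow now 9.
Augment Hall→StairA→C5→C2→Exit: bottleneck 3, flow now 12.
No augmenting path remains; maximum flow = 12.
By max-flow min-cut, the minimum cut capacity equals the max flow.
In the residual graph, reachable from Hall: {Hall, C3, StairA, StairC, C5}.
Min-cut edges: C3→C2 (3), StairC→C2 (2), C5→C2 (3), C5→Exit (4); capacity 3 + 2 + 3 + 4 = 12.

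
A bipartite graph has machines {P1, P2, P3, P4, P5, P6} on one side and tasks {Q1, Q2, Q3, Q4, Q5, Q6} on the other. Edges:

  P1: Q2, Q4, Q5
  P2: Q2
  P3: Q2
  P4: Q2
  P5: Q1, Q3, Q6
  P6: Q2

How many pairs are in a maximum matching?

3

Unit-capacity flow: source→left, listed edges, right→sink; max matching = max flow.
Augmenting path P1→Q2 (+1); matched 1.
Augmenting path P5→Q1 (+1); matched 2.
Augmenting path P2→Q2→P1→Q4 (+1); matched 3.
No augmenting path remains; maximum matching = 3.
König certificate: {P1, P5, Q2} is a vertex cover of size 3 (every listed pair touches it), so no matching can be larger.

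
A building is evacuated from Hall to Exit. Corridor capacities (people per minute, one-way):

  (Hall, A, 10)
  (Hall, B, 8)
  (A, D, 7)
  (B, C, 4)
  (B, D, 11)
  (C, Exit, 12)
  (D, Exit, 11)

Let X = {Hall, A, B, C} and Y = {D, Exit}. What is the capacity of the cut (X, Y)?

30

Edges leaving {Hall, A, B, C}: A→D (7), B→D (11), C→Exit (12).
Cut capacity = 7 + 11 + 12 = 30.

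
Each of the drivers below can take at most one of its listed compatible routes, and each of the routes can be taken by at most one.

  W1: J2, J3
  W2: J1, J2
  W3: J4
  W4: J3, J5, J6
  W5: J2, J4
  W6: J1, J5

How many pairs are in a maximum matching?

6

Unit-capacity flow: source→left, listed edges, right→sink; max matching = max flow.
Augmenting path W1→J2 (+1); matched 1.
Augmenting path W2→J1 (+1); matched 2.
Augmenting path W3→J4 (+1); matched 3.
Augmenting path W4→J3 (+1); matched 4.
Augmenting path W6→J5 (+1); matched 5.
Augmenting path W5→J2→W1→J3→W4→J6 (+1); matched 6.
No augmenting path remains; maximum matching = 6.
König certificate: {W1, W2, W3, W4, W5, W6} is a vertex cover of size 6 (every listed pair touches it), so no matching can be larger.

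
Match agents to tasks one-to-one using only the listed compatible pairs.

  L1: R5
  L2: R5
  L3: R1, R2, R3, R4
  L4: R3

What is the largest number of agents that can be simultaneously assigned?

3

Unit-capacity flow: source→left, listed edges, right→sink; max matching = max flow.
Augmenting path L1→R5 (+1); matched 1.
Augmenting path L3→R1 (+1); matched 2.
Augmenting path L4→R3 (+1); matched 3.
No augmenting path remains; maximum matching = 3.
König certificate: {L3, L4, R5} is a vertex cover of size 3 (every listed pair touches it), so no matching can be larger.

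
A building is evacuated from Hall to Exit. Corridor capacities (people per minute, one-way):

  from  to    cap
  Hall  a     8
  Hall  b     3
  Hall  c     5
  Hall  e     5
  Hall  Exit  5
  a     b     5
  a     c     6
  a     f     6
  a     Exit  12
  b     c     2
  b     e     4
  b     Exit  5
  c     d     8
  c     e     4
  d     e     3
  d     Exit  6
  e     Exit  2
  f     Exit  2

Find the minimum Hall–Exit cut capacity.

23

Augment Hall→Exit: bottleneck 5, flow now 5.
Augment Hall→a→Exit: bottleneck 8, flow now 13.
Augment Hall→b→Exit: bottleneck 3, flow now 16.
Augment Hall→e→Exit: bottleneck 2, flow now 18.
Augment Hall→c→d→Exit: bottleneck 5, flow now 23.
No augmenting path remains; maximum flow = 23.
By max-flow min-cut, the minimum cut capacity equals the max flow.
In the residual graph, reachable from Hall: {Hall, e}.
Min-cut edges: Hall→a (8), Hall→b (3), Hall→c (5), Hall→Exit (5), e→Exit (2); capacity 8 + 3 + 5 + 5 + 2 = 23.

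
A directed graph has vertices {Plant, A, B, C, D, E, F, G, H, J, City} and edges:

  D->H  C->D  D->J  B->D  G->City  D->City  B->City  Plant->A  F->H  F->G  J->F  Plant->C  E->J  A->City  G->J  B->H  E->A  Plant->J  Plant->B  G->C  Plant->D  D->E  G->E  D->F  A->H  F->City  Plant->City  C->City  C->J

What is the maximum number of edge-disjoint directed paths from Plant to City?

6

Assign every edge capacity 1; by Menger, the answer equals the max flow.
Path Plant→City (+1); total 1.
Path Plant→A→City (+1); total 2.
Path Plant→B→City (+1); total 3.
Path Plant→C→City (+1); total 4.
Path Plant→D→City (+1); total 5.
Path Plant→J→F→City (+1); total 6.
No residual Plant→City path; max flow = 6.
Certifying cut of size 6: {Plant→A, Plant→B, Plant→C, Plant→City, Plant→D, Plant→J}.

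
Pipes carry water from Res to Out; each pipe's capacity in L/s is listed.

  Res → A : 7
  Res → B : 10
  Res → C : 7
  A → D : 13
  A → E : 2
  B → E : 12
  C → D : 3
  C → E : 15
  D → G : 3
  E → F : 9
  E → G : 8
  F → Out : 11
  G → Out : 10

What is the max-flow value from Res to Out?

Augment Res→A→D→G→Out: bottleneck 3, flow now 3.
Augment Res→A→E→F→Out: bottleneck 2, flow now 5.
Augment Res→B→E→F→Out: bottleneck 7, flow now 12.
Augment Res→B→E→G→Out: bottleneck 3, flow now 15.
Augment Res→C→E→G→Out: bottleneck 4, flow now 19.
No augmenting path remains; maximum flow = 19.
In the residual graph, reachable from Res: {Res, A, B, C, D, E, G}.
Min-cut edges: E→F (9), G→Out (10); capacity 9 + 10 = 19.
This cut is saturated, so no flow can exceed 19.

19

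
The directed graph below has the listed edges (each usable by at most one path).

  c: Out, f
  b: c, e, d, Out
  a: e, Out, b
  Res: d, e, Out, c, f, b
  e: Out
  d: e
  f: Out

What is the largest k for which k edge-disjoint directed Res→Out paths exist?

5

Assign every edge capacity 1; by Menger, the answer equals the max flow.
Path Res→Out (+1); total 1.
Path Res→b→Out (+1); total 2.
Path Res→c→Out (+1); total 3.
Path Res→e→Out (+1); total 4.
Path Res→f→Out (+1); total 5.
No residual Res→Out path; max flow = 5.
Certifying cut of size 5: {Res→Out, Res→b, Res→c, Res→f, e→Out}.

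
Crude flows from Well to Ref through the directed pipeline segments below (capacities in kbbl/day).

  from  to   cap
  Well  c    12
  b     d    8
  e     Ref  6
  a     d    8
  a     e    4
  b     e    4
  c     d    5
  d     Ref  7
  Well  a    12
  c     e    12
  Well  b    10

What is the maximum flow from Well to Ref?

13

Augment Well→a→d→Ref: bottleneck 7, flow now 7.
Augment Well→a→e→Ref: bottleneck 4, flow now 11.
Augment Well→b→e→Ref: bottleneck 2, flow now 13.
No augmenting path remains; maximum flow = 13.
In the residual graph, reachable from Well: {Well, a, b, c, d, e}.
Min-cut edges: d→Ref (7), e→Ref (6); capacity 7 + 6 = 13.
This cut is saturated, so no flow can exceed 13.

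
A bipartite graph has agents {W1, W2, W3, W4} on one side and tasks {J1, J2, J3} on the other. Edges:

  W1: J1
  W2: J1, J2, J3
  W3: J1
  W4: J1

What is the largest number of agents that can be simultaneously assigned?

Unit-capacity flow: source→left, listed edges, right→sink; max matching = max flow.
Augmenting path W1→J1 (+1); matched 1.
Augmenting path W2→J2 (+1); matched 2.
No augmenting path remains; maximum matching = 2.
König certificate: {W2, J1} is a vertex cover of size 2 (every listed pair touches it), so no matching can be larger.

2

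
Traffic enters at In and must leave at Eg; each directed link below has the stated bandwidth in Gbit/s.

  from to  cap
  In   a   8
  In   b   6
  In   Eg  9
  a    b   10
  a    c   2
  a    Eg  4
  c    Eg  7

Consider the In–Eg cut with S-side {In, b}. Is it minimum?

No — its capacity is 17, but the minimum cut has capacity 15.

Given cut capacity: 8 + 9 = 17.
Augment In→Eg: bottleneck 9, flow now 9.
Augment In→a→Eg: bottleneck 4, flow now 13.
Augment In→a→c→Eg: bottleneck 2, flow now 15.
No augmenting path remains; maximum flow = 15.
In the residual graph, reachable from In: {In, a, b}.
Min-cut edges: In→Eg (9), a→c (2), a→Eg (4); capacity 9 + 2 + 4 = 15.
Cut capacity 17 exceeds the max flow 15, so it is not minimum.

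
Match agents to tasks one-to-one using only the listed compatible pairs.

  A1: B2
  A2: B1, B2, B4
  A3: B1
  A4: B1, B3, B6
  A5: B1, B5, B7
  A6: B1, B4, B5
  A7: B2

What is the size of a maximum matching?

6

Unit-capacity flow: source→left, listed edges, right→sink; max matching = max flow.
Augmenting path A1→B2 (+1); matched 1.
Augmenting path A2→B1 (+1); matched 2.
Augmenting path A4→B3 (+1); matched 3.
Augmenting path A5→B5 (+1); matched 4.
Augmenting path A6→B4 (+1); matched 5.
Augmenting path A3→B1→A2→B4→A6→B5→A5→B7 (+1); matched 6.
No augmenting path remains; maximum matching = 6.
König certificate: {A2, A3, A4, A5, A6, B2} is a vertex cover of size 6 (every listed pair touches it), so no matching can be larger.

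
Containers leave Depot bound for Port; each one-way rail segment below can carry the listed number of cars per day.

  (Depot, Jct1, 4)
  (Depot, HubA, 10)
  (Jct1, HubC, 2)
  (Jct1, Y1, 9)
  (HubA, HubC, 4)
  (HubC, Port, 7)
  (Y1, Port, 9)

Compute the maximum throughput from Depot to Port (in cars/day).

8

Augment Depot→Jct1→HubC→Port: bottleneck 2, flow now 2.
Augment Depot→Jct1→Y1→Port: bottleneck 2, flow now 4.
Augment Depot→HubA→HubC→Port: bottleneck 4, flow now 8.
No augmenting path remains; maximum flow = 8.
In the residual graph, reachable from Depot: {Depot, HubA}.
Min-cut edges: Depot→Jct1 (4), HubA→HubC (4); capacity 4 + 4 = 8.
This cut is saturated, so no flow can exceed 8.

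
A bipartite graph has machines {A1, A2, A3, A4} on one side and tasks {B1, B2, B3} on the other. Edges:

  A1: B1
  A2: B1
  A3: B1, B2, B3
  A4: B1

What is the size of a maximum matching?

2

Unit-capacity flow: source→left, listed edges, right→sink; max matching = max flow.
Augmenting path A1→B1 (+1); matched 1.
Augmenting path A3→B2 (+1); matched 2.
No augmenting path remains; maximum matching = 2.
König certificate: {A3, B1} is a vertex cover of size 2 (every listed pair touches it), so no matching can be larger.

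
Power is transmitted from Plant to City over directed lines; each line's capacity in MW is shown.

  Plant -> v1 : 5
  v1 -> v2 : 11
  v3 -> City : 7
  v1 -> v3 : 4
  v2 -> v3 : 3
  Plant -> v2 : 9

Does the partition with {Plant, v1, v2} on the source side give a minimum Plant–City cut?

Given cut capacity: 4 + 3 = 7.
Augment Plant→v1→v3→City: bottleneck 4, flow now 4.
Augment Plant→v2→v3→City: bottleneck 3, flow now 7.
No augmenting path remains; maximum flow = 7.
Cut capacity 7 equals the max flow, so it is a minimum cut.

Yes — it is a minimum cut (capacity 7).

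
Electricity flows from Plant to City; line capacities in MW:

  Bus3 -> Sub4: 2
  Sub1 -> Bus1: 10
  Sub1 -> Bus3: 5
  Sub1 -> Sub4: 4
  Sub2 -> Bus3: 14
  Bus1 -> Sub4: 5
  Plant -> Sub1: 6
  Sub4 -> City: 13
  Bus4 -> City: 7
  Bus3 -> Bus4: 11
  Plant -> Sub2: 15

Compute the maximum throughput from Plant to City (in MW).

15

Augment Plant→Sub1→Sub4→City: bottleneck 4, flow now 4.
Augment Plant→Sub1→Bus1→Sub4→City: bottleneck 2, flow now 6.
Augment Plant→Sub2→Bus3→Sub4→City: bottleneck 2, flow now 8.
Augment Plant→Sub2→Bus3→Bus4→City: bottleneck 7, flow now 15.
No augmenting path remains; maximum flow = 15.
In the residual graph, reachable from Plant: {Plant, Sub2, Bus3, Bus4}.
Min-cut edges: Plant→Sub1 (6), Bus3→Sub4 (2), Bus4→City (7); capacity 6 + 2 + 7 = 15.
This cut is saturated, so no flow can exceed 15.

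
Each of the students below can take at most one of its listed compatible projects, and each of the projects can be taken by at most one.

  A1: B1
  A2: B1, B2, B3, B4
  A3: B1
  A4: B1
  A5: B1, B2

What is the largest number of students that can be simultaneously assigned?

Unit-capacity flow: source→left, listed edges, right→sink; max matching = max flow.
Augmenting path A1→B1 (+1); matched 1.
Augmenting path A2→B2 (+1); matched 2.
Augmenting path A5→B2→A2→B3 (+1); matched 3.
No augmenting path remains; maximum matching = 3.
König certificate: {A2, A5, B1} is a vertex cover of size 3 (every listed pair touches it), so no matching can be larger.

3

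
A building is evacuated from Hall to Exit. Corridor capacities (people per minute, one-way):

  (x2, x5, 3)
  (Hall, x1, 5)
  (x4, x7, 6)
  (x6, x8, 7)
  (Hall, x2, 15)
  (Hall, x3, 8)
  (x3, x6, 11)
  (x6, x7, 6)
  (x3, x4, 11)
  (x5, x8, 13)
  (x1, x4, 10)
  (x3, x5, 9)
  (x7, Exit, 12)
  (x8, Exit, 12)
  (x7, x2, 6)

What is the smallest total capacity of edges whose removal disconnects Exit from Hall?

16

Augment Hall→x1→x4→x7→Exit: bottleneck 5, flow now 5.
Augment Hall→x2→x5→x8→Exit: bottleneck 3, flow now 8.
Augment Hall→x3→x4→x7→Exit: bottleneck 1, flow now 9.
Augment Hall→x3→x5→x8→Exit: bottleneck 7, flow now 16.
No augmenting path remains; maximum flow = 16.
By max-flow min-cut, the minimum cut capacity equals the max flow.
In the residual graph, reachable from Hall: {Hall, x2}.
Min-cut edges: Hall→x1 (5), Hall→x3 (8), x2→x5 (3); capacity 5 + 8 + 3 = 16.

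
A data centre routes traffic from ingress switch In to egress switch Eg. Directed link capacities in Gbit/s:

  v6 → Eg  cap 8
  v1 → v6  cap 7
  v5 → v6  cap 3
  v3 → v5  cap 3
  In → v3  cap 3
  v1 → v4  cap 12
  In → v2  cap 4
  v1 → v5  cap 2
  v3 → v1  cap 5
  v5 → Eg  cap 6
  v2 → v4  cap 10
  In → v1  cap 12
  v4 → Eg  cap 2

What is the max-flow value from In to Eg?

Augment In→v1→v4→Eg: bottleneck 2, flow now 2.
Augment In→v1→v5→Eg: bottleneck 2, flow now 4.
Augment In→v1→v6→Eg: bottleneck 7, flow now 11.
Augment In→v3→v5→Eg: bottleneck 3, flow now 14.
No augmenting path remains; maximum flow = 14.
In the residual graph, reachable from In: {In, v1, v2, v4}.
Min-cut edges: In→v3 (3), v1→v5 (2), v1→v6 (7), v4→Eg (2); capacity 3 + 2 + 7 + 2 = 14.
This cut is saturated, so no flow can exceed 14.

14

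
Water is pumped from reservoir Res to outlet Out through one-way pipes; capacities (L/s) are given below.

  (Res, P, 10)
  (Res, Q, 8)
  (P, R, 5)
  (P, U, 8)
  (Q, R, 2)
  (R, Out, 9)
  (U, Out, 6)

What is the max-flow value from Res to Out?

Augment Res→P→R→Out: bottleneck 5, flow now 5.
Augment Res→P→U→Out: bottleneck 5, flow now 10.
Augment Res→Q→R→Out: bottleneck 2, flow now 12.
No augmenting path remains; maximum flow = 12.
In the residual graph, reachable from Res: {Res, Q}.
Min-cut edges: Res→P (10), Q→R (2); capacity 10 + 2 = 12.
This cut is saturated, so no flow can exceed 12.

12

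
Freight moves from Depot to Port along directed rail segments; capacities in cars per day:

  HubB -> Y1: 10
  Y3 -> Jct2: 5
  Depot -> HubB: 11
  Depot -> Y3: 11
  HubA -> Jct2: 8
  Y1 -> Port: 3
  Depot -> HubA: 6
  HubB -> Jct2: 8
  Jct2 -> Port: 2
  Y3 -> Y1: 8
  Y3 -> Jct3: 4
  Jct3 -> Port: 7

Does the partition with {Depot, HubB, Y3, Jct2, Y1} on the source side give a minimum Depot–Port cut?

Given cut capacity: 6 + 4 + 2 + 3 = 15.
Augment Depot→HubB→Jct2→Port: bottleneck 2, flow now 2.
Augment Depot→HubB→Y1→Port: bottleneck 3, flow now 5.
Augment Depot→Y3→Jct3→Port: bottleneck 4, flow now 9.
No augmenting path remains; maximum flow = 9.
In the residual graph, reachable from Depot: {Depot, HubB, Y3, HubA, Jct2, Y1}.
Min-cut edges: Y3→Jct3 (4), Jct2→Port (2), Y1→Port (3); capacity 4 + 2 + 3 = 9.
Cut capacity 15 exceeds the max flow 9, so it is not minimum.

No — its capacity is 15, but the minimum cut has capacity 9.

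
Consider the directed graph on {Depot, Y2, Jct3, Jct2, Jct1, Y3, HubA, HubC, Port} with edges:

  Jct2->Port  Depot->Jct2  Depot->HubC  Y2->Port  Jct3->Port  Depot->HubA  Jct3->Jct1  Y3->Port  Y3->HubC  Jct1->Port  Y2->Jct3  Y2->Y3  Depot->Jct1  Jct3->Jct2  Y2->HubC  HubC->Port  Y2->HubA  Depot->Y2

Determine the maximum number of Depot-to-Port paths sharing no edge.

4

Assign every edge capacity 1; by Menger, the answer equals the max flow.
Path Depot→Y2→Port (+1); total 1.
Path Depot→Jct2→Port (+1); total 2.
Path Depot→Jct1→Port (+1); total 3.
Path Depot→HubC→Port (+1); total 4.
No residual Depot→Port path; max flow = 4.
Certifying cut of size 4: {Depot→HubC, Depot→Jct1, Depot→Jct2, Depot→Y2}.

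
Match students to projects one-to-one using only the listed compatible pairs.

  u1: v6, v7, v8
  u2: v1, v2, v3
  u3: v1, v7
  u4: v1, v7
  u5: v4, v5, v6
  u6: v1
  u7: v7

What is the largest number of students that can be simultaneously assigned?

Unit-capacity flow: source→left, listed edges, right→sink; max matching = max flow.
Augmenting path u1→v6 (+1); matched 1.
Augmenting path u2→v1 (+1); matched 2.
Augmenting path u3→v7 (+1); matched 3.
Augmenting path u5→v4 (+1); matched 4.
Augmenting path u4→v1→u2→v2 (+1); matched 5.
No augmenting path remains; maximum matching = 5.
König certificate: {u1, u2, u5, v1, v7} is a vertex cover of size 5 (every listed pair touches it), so no matching can be larger.

5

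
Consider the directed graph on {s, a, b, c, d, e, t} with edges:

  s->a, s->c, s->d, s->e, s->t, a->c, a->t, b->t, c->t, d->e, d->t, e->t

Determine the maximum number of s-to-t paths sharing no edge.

Assign every edge capacity 1; by Menger, the answer equals the max flow.
Path s→t (+1); total 1.
Path s→a→t (+1); total 2.
Path s→c→t (+1); total 3.
Path s→d→t (+1); total 4.
Path s→e→t (+1); total 5.
No residual s→t path; max flow = 5.
Certifying cut of size 5: {s→a, s→c, s→d, s→e, s→t}.

5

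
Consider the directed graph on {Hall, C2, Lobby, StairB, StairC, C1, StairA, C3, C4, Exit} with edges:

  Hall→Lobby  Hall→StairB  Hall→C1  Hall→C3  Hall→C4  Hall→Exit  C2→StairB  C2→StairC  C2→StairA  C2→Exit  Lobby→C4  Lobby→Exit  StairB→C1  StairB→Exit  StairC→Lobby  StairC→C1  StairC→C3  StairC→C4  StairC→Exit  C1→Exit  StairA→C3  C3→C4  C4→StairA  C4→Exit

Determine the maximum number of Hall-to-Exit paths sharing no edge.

5

Assign every edge capacity 1; by Menger, the answer equals the max flow.
Path Hall→Exit (+1); total 1.
Path Hall→Lobby→Exit (+1); total 2.
Path Hall→StairB→Exit (+1); total 3.
Path Hall→C1→Exit (+1); total 4.
Path Hall→C4→Exit (+1); total 5.
No residual Hall→Exit path; max flow = 5.
Certifying cut of size 5: {C4→Exit, Hall→C1, Hall→Exit, Hall→Lobby, Hall→StairB}.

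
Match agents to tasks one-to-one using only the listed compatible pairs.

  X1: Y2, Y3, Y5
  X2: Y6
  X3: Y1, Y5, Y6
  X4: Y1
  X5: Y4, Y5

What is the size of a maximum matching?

Unit-capacity flow: source→left, listed edges, right→sink; max matching = max flow.
Augmenting path X1→Y2 (+1); matched 1.
Augmenting path X2→Y6 (+1); matched 2.
Augmenting path X3→Y1 (+1); matched 3.
Augmenting path X5→Y4 (+1); matched 4.
Augmenting path X4→Y1→X3→Y5 (+1); matched 5.
No augmenting path remains; maximum matching = 5.
König certificate: {X1, X2, X3, X4, X5} is a vertex cover of size 5 (every listed pair touches it), so no matching can be larger.

5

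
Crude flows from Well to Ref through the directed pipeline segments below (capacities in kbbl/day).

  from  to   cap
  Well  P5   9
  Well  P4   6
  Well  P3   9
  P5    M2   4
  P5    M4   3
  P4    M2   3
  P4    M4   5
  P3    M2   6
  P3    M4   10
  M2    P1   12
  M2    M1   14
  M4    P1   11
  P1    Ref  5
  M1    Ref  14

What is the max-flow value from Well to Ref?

Augment Well→P5→M2→P1→Ref: bottleneck 4, flow now 4.
Augment Well→P5→M4→P1→Ref: bottleneck 1, flow now 5.
Augment Well→P4→M2→M1→Ref: bottleneck 3, flow now 8.
Augment Well→P3→M2→M1→Ref: bottleneck 6, flow now 14.
Augment Well→P5→M4→P1→M2→M1→Ref: bottleneck 2, flow now 16. (uses reverse residual edge)
Augment Well→P4→M4→P1→M2→M1→Ref: bottleneck 2, flow now 18. (uses reverse residual edge)
No augmenting path remains; maximum flow = 18.
In the residual graph, reachable from Well: {Well, P5, P4, P3, M4, P1}.
Min-cut edges: P5→M2 (4), P4→M2 (3), P3→M2 (6), P1→Ref (5); capacity 4 + 3 + 6 + 5 = 18.
This cut is saturated, so no flow can exceed 18.

18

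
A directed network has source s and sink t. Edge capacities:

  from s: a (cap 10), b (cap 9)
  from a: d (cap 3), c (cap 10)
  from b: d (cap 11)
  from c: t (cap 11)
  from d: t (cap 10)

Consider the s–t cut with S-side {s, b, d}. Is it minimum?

No — its capacity is 20, but the minimum cut has capacity 19.

Given cut capacity: 10 + 10 = 20.
Augment s→a→c→t: bottleneck 10, flow now 10.
Augment s→b→d→t: bottleneck 9, flow now 19.
No augmenting path remains; maximum flow = 19.
In the residual graph, reachable from s: {s}.
Min-cut edges: s→a (10), s→b (9); capacity 10 + 9 = 19.
Cut capacity 20 exceeds the max flow 19, so it is not minimum.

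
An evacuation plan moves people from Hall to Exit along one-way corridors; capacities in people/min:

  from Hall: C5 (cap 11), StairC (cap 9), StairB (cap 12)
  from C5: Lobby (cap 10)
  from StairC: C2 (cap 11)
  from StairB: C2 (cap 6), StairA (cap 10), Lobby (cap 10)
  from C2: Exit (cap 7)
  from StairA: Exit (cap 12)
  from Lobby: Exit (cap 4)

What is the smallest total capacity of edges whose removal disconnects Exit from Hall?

Augment Hall→C5→Lobby→Exit: bottleneck 4, flow now 4.
Augment Hall→StairC→C2→Exit: bottleneck 7, flow now 11.
Augment Hall→StairB→StairA→Exit: bottleneck 10, flow now 21.
No augmenting path remains; maximum flow = 21.
By max-flow min-cut, the minimum cut capacity equals the max flow.
In the residual graph, reachable from Hall: {Hall, C5, StairC, StairB, C2, Lobby}.
Min-cut edges: StairB→StairA (10), C2→Exit (7), Lobby→Exit (4); capacity 10 + 7 + 4 = 21.

21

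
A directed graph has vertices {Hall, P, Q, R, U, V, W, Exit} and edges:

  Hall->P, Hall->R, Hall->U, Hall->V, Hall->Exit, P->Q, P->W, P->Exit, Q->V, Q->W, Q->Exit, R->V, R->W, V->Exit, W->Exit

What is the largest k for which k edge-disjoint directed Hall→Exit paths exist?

Assign every edge capacity 1; by Menger, the answer equals the max flow.
Path Hall→Exit (+1); total 1.
Path Hall→P→Exit (+1); total 2.
Path Hall→V→Exit (+1); total 3.
Path Hall→R→W→Exit (+1); total 4.
No residual Hall→Exit path; max flow = 4.
Certifying cut of size 4: {Hall→Exit, Hall→P, Hall→R, Hall→V}.

4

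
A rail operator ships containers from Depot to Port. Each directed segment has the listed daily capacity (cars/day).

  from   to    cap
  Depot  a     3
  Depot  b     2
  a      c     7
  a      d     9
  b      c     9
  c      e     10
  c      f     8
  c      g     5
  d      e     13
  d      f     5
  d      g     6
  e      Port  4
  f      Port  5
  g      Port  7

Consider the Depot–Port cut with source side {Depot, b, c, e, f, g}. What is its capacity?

19

Edges leaving {Depot, b, c, e, f, g}: Depot→a (3), e→Port (4), f→Port (5), g→Port (7).
Cut capacity = 3 + 4 + 5 + 7 = 19.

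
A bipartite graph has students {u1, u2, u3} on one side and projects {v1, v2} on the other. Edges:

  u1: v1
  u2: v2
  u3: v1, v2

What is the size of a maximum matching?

2

Unit-capacity flow: source→left, listed edges, right→sink; max matching = max flow.
Augmenting path u1→v1 (+1); matched 1.
Augmenting path u2→v2 (+1); matched 2.
No augmenting path remains; maximum matching = 2.
König certificate: {v1, v2} is a vertex cover of size 2 (every listed pair touches it), so no matching can be larger.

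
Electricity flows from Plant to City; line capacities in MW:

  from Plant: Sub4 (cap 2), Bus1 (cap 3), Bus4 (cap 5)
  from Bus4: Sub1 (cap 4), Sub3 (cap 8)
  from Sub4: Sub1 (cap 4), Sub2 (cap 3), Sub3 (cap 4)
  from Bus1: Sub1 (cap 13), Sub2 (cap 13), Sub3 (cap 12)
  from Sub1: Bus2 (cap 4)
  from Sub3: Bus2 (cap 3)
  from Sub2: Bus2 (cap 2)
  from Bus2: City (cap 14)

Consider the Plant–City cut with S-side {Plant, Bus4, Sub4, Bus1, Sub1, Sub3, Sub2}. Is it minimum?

Given cut capacity: 4 + 3 + 2 = 9.
Augment Plant→Bus4→Sub1→Bus2→City: bottleneck 4, flow now 4.
Augment Plant→Bus4→Sub3→Bus2→City: bottleneck 1, flow now 5.
Augment Plant→Sub4→Sub3→Bus2→City: bottleneck 2, flow now 7.
Augment Plant→Bus1→Sub2→Bus2→City: bottleneck 2, flow now 9.
No augmenting path remains; maximum flow = 9.
Cut capacity 9 equals the max flow, so it is a minimum cut.

Yes — it is a minimum cut (capacity 9).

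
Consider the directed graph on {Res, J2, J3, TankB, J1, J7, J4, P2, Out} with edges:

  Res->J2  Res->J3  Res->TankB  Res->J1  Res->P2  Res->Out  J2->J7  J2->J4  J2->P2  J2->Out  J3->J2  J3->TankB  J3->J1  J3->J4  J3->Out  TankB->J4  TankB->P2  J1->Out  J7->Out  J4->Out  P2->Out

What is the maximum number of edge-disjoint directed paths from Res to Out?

Assign every edge capacity 1; by Menger, the answer equals the max flow.
Path Res→Out (+1); total 1.
Path Res→J2→Out (+1); total 2.
Path Res→J3→Out (+1); total 3.
Path Res→J1→Out (+1); total 4.
Path Res→P2→Out (+1); total 5.
Path Res→TankB→J4→Out (+1); total 6.
No residual Res→Out path; max flow = 6.
Certifying cut of size 6: {Res→J1, Res→J2, Res→J3, Res→Out, Res→P2, Res→TankB}.

6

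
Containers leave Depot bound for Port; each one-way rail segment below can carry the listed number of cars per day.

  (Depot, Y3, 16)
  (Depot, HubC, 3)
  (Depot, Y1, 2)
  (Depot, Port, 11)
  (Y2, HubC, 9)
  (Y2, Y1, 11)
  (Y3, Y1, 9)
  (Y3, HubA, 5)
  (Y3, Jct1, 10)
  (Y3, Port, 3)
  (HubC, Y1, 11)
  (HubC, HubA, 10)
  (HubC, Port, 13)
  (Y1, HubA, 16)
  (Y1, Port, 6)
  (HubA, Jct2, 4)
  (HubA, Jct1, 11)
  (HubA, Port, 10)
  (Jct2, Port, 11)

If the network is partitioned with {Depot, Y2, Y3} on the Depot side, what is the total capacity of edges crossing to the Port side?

Edges leaving {Depot, Y2, Y3}: Depot→HubC (3), Depot→Y1 (2), Depot→Port (11), Y2→HubC (9), Y2→Y1 (11), Y3→Y1 (9), Y3→HubA (5), Y3→Jct1 (10), Y3→Port (3).
Cut capacity = 3 + 2 + 11 + 9 + 11 + 9 + 5 + 10 + 3 = 63.

63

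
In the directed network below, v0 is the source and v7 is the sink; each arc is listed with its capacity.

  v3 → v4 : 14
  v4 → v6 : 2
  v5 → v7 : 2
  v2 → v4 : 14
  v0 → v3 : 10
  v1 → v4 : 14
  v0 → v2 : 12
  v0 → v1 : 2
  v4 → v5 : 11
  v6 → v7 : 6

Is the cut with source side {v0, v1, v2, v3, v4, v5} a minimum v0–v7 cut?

Yes — it is a minimum cut (capacity 4).

Given cut capacity: 2 + 2 = 4.
Augment v0→v1→v4→v5→v7: bottleneck 2, flow now 2.
Augment v0→v2→v4→v6→v7: bottleneck 2, flow now 4.
No augmenting path remains; maximum flow = 4.
Cut capacity 4 equals the max flow, so it is a minimum cut.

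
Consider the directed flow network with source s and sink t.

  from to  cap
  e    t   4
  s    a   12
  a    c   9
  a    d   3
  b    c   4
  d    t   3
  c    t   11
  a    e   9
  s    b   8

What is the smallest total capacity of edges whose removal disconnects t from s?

16

Augment s→a→c→t: bottleneck 9, flow now 9.
Augment s→a→d→t: bottleneck 3, flow now 12.
Augment s→b→c→t: bottleneck 2, flow now 14.
Augment s→b→c→a→e→t: bottleneck 2, flow now 16. (uses reverse residual edge)
No augmenting path remains; maximum flow = 16.
By max-flow min-cut, the minimum cut capacity equals the max flow.
In the residual graph, reachable from s: {s, b}.
Min-cut edges: s→a (12), b→c (4); capacity 12 + 4 = 16.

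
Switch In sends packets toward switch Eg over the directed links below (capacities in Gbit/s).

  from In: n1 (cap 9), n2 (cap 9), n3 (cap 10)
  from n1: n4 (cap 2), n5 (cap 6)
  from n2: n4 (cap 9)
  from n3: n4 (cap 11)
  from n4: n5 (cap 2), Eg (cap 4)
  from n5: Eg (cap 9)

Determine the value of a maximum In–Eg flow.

Augment In→n1→n4→Eg: bottleneck 2, flow now 2.
Augment In→n1→n5→Eg: bottleneck 6, flow now 8.
Augment In→n2→n4→Eg: bottleneck 2, flow now 10.
Augment In→n2→n4→n5→Eg: bottleneck 2, flow now 12.
No augmenting path remains; maximum flow = 12.
In the residual graph, reachable from In: {In, n1, n2, n3, n4}.
Min-cut edges: n1→n5 (6), n4→n5 (2), n4→Eg (4); capacity 6 + 2 + 4 = 12.
This cut is saturated, so no flow can exceed 12.

12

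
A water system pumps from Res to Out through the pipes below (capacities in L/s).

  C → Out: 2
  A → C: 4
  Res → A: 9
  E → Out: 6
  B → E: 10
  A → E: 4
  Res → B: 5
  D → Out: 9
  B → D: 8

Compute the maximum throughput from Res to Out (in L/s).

Augment Res→A→C→Out: bottleneck 2, flow now 2.
Augment Res→A→E→Out: bottleneck 4, flow now 6.
Augment Res→B→D→Out: bottleneck 5, flow now 11.
No augmenting path remains; maximum flow = 11.
In the residual graph, reachable from Res: {Res, A, C}.
Min-cut edges: Res→B (5), A→E (4), C→Out (2); capacity 5 + 4 + 2 = 11.
This cut is saturated, so no flow can exceed 11.

11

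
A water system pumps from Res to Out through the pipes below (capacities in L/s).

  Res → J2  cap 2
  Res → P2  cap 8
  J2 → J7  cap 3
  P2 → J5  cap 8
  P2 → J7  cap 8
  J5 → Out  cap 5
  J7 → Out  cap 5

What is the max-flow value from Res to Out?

Augment Res→J2→J7→Out: bottleneck 2, flow now 2.
Augment Res→P2→J5→Out: bottleneck 5, flow now 7.
Augment Res→P2→J7→Out: bottleneck 3, flow now 10.
No augmenting path remains; maximum flow = 10.
In the residual graph, reachable from Res: {Res}.
Min-cut edges: Res→J2 (2), Res→P2 (8); capacity 2 + 8 = 10.
This cut is saturated, so no flow can exceed 10.

10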